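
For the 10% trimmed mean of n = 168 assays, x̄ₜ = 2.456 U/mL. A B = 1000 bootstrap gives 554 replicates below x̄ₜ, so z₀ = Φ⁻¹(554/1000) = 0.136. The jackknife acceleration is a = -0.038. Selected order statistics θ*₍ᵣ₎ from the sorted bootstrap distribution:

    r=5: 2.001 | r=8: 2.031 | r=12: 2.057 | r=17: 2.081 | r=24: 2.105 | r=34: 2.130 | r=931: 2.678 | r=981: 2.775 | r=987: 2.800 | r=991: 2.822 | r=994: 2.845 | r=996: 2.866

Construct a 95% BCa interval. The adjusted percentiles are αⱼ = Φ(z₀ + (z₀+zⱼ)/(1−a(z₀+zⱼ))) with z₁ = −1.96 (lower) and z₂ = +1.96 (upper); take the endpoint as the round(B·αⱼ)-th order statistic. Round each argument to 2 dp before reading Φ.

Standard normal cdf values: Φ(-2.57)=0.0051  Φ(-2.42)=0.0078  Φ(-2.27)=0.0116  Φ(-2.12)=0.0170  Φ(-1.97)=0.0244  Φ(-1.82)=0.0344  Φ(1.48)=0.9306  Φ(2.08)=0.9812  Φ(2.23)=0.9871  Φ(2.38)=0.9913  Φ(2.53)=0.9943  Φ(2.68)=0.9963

(2.130, 2.775)

Lower: z₀ + z₁ = 0.136 + (-1.960) = -1.824; 1 − a(z₀+z₁) = 1 − (-0.038)(-1.824) = 0.9307; argument = 0.136 + (-1.824)/0.9307 = -1.8238 → -1.82.
α₁ = Φ(-1.82) = 0.0344; rank = round(1000 × 0.0344) = 34; θ*₍34₎ = 2.130.
Upper: z₀ + z₂ = 2.096; 1 − a(z₀+z₂) = 1.0796; argument = 2.0774 → 2.08; α₂ = 0.9812; rank = 981; θ*₍981₎ = 2.775.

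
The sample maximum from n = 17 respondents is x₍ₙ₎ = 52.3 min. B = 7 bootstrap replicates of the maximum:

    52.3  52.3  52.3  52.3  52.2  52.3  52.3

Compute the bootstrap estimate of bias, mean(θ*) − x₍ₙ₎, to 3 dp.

mean(θ*) = (52.3 + 52.3 + 52.3 + 52.3 + 52.2 + 52.3 + 52.3) / 7 = 52.2857
bias = 52.2857 − 52.3

bias = −0.014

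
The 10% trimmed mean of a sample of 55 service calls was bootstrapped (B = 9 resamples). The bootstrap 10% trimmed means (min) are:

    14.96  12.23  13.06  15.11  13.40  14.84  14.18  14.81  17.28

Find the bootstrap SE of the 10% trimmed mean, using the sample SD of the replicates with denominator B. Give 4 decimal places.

Bootstrap SE is the standard deviation of the 9 replicate 10% trimmed means.
Mean of replicates: (14.96 + 12.23 + 13.06 + 15.11 + 13.40 + 14.84 + 14.18 + 14.81 + 17.28) / 9 = 129.87000 / 9 = 14.43000
Sum of squared deviations: (+0.53000)² + (−2.20000)² + (−1.37000)² + (+0.68000)² + (−1.03000)² + (+0.41000)² + (−0.25000)² + (+0.38000)² + (+2.85000)² = 17.01860
Variance = 17.01860 / 9 = 1.89096
SE* = √1.89096

SE* = 1.3751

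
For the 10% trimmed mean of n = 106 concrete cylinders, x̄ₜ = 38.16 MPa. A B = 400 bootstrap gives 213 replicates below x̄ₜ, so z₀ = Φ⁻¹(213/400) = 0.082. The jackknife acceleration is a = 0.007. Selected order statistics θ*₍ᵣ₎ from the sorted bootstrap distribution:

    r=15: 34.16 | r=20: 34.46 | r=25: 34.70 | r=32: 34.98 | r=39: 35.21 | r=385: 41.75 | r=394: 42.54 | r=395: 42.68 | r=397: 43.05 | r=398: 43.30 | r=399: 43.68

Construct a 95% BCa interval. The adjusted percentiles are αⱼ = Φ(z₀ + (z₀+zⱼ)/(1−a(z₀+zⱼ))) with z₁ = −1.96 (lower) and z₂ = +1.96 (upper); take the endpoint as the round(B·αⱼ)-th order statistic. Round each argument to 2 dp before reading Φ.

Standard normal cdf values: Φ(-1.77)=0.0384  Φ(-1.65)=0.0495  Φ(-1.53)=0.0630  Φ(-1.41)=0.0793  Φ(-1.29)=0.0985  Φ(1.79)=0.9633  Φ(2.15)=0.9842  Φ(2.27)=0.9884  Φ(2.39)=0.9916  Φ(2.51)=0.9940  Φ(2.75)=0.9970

Lower: z₀ + z₁ = 0.082 + (-1.960) = -1.878; 1 − a(z₀+z₁) = 1 − (0.007)(-1.878) = 1.0131; argument = 0.082 + (-1.878)/1.0131 = -1.7716 → -1.77.
α₁ = Φ(-1.77) = 0.0384; rank = round(400 × 0.0384) = 15; θ*₍15₎ = 34.16.
Upper: z₀ + z₂ = 2.042; 1 − a(z₀+z₂) = 0.9857; argument = 2.1536 → 2.15; α₂ = 0.9842; rank = 394; θ*₍394₎ = 42.54.

(34.16, 42.54)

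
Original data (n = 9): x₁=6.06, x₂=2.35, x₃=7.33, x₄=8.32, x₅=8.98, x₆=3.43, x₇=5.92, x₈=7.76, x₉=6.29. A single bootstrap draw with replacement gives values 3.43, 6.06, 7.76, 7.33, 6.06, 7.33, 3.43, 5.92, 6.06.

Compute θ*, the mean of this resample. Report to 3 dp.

θ* = 5.931

Mean = (3.43 + 6.06 + 7.76 + 7.33 + 6.06 + 7.33 + 3.43 + 5.92 + 6.06) / 9 = 53.380 / 9 = 5.931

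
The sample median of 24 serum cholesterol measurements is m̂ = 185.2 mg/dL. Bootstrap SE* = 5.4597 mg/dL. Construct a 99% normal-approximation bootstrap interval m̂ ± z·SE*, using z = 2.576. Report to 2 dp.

Margin = 2.576 × 5.4597 = 14.064
Interval: 185.2 ± 14.064

(171.14, 199.26)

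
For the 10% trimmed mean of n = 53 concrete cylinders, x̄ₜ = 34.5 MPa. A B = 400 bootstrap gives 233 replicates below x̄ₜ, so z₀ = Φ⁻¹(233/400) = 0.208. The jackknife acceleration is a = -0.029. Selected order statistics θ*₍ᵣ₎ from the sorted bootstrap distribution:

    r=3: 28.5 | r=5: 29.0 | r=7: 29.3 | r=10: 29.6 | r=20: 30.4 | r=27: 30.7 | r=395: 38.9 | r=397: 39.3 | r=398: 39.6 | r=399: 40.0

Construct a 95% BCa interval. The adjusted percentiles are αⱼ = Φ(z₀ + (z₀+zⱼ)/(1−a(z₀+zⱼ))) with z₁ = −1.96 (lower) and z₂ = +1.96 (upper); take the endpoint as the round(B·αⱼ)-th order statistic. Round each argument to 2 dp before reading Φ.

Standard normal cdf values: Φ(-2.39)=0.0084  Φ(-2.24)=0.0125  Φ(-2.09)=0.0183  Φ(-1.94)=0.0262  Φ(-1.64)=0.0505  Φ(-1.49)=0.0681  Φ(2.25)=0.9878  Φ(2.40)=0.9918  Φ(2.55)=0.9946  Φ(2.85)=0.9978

(30.4, 38.9)

Lower: z₀ + z₁ = 0.208 + (-1.960) = -1.752; 1 − a(z₀+z₁) = 1 − (-0.029)(-1.752) = 0.9492; argument = 0.208 + (-1.752)/0.9492 = -1.6378 → -1.64.
α₁ = Φ(-1.64) = 0.0505; rank = round(400 × 0.0505) = 20; θ*₍20₎ = 30.4.
Upper: z₀ + z₂ = 2.168; 1 − a(z₀+z₂) = 1.0629; argument = 2.2478 → 2.25; α₂ = 0.9878; rank = 395; θ*₍395₎ = 38.9.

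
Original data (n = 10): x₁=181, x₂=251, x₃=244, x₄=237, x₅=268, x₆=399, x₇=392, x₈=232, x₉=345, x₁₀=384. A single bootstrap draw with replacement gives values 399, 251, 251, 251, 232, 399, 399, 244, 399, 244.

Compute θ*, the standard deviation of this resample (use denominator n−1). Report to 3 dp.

Mean = 306.9000; sum of squared deviations = 56826.9000
s² = 56826.9000 / 9 = 6314.1000
s = √6314.1000 = 79.461

θ* = 79.461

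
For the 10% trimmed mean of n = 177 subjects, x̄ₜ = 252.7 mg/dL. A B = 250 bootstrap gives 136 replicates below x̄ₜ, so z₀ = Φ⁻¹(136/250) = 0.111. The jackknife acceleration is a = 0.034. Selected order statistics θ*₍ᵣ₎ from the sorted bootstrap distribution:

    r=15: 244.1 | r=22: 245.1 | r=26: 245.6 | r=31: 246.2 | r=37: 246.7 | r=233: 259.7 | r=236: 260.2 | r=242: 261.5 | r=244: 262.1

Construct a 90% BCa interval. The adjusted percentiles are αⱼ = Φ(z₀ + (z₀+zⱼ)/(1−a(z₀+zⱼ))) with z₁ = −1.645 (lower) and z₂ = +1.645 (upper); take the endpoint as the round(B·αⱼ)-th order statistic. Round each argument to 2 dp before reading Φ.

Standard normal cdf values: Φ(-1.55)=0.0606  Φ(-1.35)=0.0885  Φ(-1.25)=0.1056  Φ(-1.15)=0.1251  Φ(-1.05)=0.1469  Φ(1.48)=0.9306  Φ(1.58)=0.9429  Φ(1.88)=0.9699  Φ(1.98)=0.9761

(245.1, 262.1)

Lower: z₀ + z₁ = 0.111 + (-1.645) = -1.534; 1 − a(z₀+z₁) = 1 − (0.034)(-1.534) = 1.0522; argument = 0.111 + (-1.534)/1.0522 = -1.3470 → -1.35.
α₁ = Φ(-1.35) = 0.0885; rank = round(250 × 0.0885) = 22; θ*₍22₎ = 245.1.
Upper: z₀ + z₂ = 1.756; 1 − a(z₀+z₂) = 0.9403; argument = 1.9785 → 1.98; α₂ = 0.9761; rank = 244; θ*₍244₎ = 262.1.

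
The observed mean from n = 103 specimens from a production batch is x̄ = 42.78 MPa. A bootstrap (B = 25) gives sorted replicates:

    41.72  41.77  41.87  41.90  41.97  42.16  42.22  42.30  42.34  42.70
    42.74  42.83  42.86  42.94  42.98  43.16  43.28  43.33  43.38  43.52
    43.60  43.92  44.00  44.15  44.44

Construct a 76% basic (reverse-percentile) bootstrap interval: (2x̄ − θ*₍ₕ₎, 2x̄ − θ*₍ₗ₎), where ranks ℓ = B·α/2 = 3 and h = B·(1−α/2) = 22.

(41.64, 43.69)

Percentile endpoints at ranks 3 and 22: θ*₍3₎ = 41.87, θ*₍22₎ = 43.92.
Basic interval reflects these around x̄:
  lower = 2 × 42.78 − 43.92 = 41.64
  upper = 2 × 42.78 − 41.87 = 43.69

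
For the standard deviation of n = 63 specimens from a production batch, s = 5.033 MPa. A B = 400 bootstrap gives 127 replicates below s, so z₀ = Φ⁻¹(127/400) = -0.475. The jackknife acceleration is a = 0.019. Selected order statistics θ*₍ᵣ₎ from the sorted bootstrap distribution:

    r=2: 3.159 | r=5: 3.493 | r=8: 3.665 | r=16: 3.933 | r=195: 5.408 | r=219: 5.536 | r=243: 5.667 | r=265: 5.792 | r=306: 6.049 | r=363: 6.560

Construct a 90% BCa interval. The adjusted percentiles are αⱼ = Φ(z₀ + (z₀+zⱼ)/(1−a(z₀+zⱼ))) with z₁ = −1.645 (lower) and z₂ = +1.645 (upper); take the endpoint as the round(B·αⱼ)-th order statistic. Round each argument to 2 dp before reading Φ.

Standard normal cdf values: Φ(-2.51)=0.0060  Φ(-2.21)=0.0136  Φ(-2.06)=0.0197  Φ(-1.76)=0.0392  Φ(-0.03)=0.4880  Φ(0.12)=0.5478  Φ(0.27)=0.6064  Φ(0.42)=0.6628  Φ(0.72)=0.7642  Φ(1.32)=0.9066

(3.159, 6.049)

Lower: z₀ + z₁ = -0.475 + (-1.645) = -2.120; 1 − a(z₀+z₁) = 1 − (0.019)(-2.120) = 1.0403; argument = -0.475 + (-2.120)/1.0403 = -2.5129 → -2.51.
α₁ = Φ(-2.51) = 0.0060; rank = round(400 × 0.0060) = 2; θ*₍2₎ = 3.159.
Upper: z₀ + z₂ = 1.170; 1 − a(z₀+z₂) = 0.9778; argument = 0.7216 → 0.72; α₂ = 0.7642; rank = 306; θ*₍306₎ = 6.049.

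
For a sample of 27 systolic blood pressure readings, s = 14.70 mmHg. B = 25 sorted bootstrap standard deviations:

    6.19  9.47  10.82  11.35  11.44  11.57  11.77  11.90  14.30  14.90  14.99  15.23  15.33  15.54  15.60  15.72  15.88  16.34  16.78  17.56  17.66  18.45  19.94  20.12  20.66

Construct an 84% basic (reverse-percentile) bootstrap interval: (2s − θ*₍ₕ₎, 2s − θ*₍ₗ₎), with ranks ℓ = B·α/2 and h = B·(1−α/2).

Percentile endpoints at ranks 2 and 23: θ*₍2₎ = 9.47, θ*₍23₎ = 19.94.
Basic interval reflects these around s:
  lower = 2 × 14.70 − 19.94 = 9.46
  upper = 2 × 14.70 − 9.47 = 19.93

(9.46, 19.93)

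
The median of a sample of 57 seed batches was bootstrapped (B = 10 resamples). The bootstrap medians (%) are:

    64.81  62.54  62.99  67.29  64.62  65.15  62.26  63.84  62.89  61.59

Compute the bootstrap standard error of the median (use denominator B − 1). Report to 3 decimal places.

Bootstrap SE is the standard deviation of the 10 replicate medians.
Mean of replicates: (64.81 + 62.54 + 62.99 + 67.29 + 64.62 + 65.15 + 62.26 + 63.84 + 62.89 + 61.59) / 10 = 637.9800 / 10 = 63.7980
Sum of squared deviations: (+1.0120)² + (−1.2580)² + (−0.8080)² + (+3.4920)² + (+0.8220)² + (+1.3520)² + (−1.5380)² + (+0.0420)² + (−0.9080)² + (−2.2080)² = 26.0242
Variance = 26.0242 / 9 = 2.8916
SE* = √2.8916

SE* = 1.700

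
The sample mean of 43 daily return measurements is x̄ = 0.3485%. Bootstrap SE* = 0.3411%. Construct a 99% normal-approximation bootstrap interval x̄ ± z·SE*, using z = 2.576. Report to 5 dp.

(-0.53017, 1.22717)

Margin = 2.576 × 0.3411 = 0.878674
Interval: 0.3485 ± 0.878674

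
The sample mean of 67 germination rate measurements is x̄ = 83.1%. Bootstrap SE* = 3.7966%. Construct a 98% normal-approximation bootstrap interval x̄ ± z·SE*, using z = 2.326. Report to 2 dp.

Margin = 2.326 × 3.7966 = 8.831
Interval: 83.1 ± 8.831

(74.27, 91.93)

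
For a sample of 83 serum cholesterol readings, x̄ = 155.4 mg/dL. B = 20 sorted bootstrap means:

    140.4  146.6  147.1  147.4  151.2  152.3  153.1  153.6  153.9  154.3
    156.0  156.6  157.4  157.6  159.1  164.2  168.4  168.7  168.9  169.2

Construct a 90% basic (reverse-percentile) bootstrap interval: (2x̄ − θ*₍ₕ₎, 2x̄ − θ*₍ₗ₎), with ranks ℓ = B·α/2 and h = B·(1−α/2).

(141.9, 170.4)

Percentile endpoints at ranks 1 and 19: θ*₍1₎ = 140.4, θ*₍19₎ = 168.9.
Basic interval reflects these around x̄:
  lower = 2 × 155.4 − 168.9 = 141.9
  upper = 2 × 155.4 − 140.4 = 170.4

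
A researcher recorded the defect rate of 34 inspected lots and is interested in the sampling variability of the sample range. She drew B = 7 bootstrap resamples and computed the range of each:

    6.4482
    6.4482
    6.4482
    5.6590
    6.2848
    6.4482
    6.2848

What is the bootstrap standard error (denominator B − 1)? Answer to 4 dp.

SE* = 0.2882

Bootstrap SE is the standard deviation of the 7 replicate ranges.
Mean of replicates: (6.4482 + 6.4482 + 6.4482 + 5.6590 + 6.2848 + 6.4482 + 6.2848) / 7 = 44.02140 / 7 = 6.28877
Sum of squared deviations: (+0.15943)² + (+0.15943)² + (+0.15943)² + (−0.62977)² + (−0.00397)² + (+0.15943)² + (−0.00397)² = 0.49831
Variance = 0.49831 / 6 = 0.08305
SE* = √0.08305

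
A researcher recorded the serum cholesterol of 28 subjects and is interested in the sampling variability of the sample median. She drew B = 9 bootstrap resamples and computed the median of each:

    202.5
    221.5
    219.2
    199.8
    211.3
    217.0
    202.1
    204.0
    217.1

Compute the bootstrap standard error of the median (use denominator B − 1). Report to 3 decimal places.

SE* = 8.474

Bootstrap SE is the standard deviation of the 9 replicate medians.
Mean of replicates: (202.5 + 221.5 + 219.2 + 199.8 + 211.3 + 217.0 + 202.1 + 204.0 + 217.1) / 9 = 1894.5000 / 9 = 210.5000
Sum of squared deviations: (−8.0000)² + (+11.0000)² + (+8.7000)² + (−10.7000)² + (+0.8000)² + (+6.5000)² + (−8.4000)² + (−6.5000)² + (+6.6000)² = 574.4400
Variance = 574.4400 / 8 = 71.8050
SE* = √71.8050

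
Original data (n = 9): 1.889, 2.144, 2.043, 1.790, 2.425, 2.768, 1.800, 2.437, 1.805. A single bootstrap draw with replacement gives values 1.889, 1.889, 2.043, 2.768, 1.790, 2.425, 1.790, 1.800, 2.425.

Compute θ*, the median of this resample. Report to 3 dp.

Sorted: 1.790, 1.790, 1.800, 1.889, 1.889, 2.043, 2.425, 2.425, 2.768
Median = middle value = 1.889

θ* = 1.889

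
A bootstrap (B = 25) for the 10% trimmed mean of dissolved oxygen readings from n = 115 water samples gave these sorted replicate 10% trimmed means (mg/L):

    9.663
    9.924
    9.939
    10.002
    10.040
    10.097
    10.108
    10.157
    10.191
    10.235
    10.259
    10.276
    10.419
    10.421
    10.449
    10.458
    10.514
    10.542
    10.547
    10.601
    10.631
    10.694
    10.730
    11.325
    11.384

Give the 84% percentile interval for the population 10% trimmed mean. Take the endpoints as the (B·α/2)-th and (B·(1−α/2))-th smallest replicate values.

α = 0.16; lower rank = 25 × 0.080 = 2; upper rank = 25 × 0.920 = 23.
The 2nd smallest replicate is 9.924; the 23rd is 10.730.

(9.924, 10.730)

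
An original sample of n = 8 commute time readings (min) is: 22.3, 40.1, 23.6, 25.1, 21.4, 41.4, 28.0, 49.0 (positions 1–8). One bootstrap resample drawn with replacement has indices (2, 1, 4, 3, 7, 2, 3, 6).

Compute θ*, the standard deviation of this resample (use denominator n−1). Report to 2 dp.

θ* = 8.46

Resample values: 40.1, 22.3, 25.1, 23.6, 28.0, 40.1, 23.6, 41.4.
Mean = 30.5250; sum of squared deviations = 500.9950
s² = 500.9950 / 7 = 71.5707
s = √71.5707 = 8.46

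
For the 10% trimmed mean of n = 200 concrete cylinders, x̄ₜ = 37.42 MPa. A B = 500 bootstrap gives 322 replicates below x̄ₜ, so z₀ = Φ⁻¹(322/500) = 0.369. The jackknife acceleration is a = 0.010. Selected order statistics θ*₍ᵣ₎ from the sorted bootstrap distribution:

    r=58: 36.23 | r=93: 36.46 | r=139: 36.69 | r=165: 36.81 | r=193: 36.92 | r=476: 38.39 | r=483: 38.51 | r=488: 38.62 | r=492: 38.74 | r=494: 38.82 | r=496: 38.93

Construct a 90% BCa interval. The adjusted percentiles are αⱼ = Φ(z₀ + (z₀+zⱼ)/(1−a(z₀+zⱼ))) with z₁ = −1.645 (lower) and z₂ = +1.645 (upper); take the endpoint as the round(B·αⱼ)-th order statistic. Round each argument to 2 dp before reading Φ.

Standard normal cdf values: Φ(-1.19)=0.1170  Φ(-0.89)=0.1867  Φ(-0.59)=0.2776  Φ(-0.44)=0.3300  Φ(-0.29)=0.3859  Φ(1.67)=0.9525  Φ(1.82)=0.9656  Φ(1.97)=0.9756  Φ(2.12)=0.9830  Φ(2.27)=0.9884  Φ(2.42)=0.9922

(36.46, 38.93)

Lower: z₀ + z₁ = 0.369 + (-1.645) = -1.276; 1 − a(z₀+z₁) = 1 − (0.010)(-1.276) = 1.0128; argument = 0.369 + (-1.276)/1.0128 = -0.8909 → -0.89.
α₁ = Φ(-0.89) = 0.1867; rank = round(500 × 0.1867) = 93; θ*₍93₎ = 36.46.
Upper: z₀ + z₂ = 2.014; 1 − a(z₀+z₂) = 0.9799; argument = 2.4244 → 2.42; α₂ = 0.9922; rank = 496; θ*₍496₎ = 38.93.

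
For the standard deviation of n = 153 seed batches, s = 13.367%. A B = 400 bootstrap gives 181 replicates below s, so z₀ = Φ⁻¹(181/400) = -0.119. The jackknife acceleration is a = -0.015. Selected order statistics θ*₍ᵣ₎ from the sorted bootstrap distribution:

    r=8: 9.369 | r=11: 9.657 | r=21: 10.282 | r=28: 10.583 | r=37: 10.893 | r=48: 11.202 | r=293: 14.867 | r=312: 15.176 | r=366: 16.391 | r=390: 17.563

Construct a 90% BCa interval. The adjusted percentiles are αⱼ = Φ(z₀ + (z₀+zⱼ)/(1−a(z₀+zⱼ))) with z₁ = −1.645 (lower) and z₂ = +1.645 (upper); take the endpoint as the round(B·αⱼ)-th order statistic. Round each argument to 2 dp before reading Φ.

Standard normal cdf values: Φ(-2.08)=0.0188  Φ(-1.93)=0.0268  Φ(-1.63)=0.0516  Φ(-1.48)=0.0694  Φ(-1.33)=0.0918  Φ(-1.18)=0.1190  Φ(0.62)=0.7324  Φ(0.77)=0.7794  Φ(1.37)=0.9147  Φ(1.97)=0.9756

Lower: z₀ + z₁ = -0.119 + (-1.645) = -1.764; 1 − a(z₀+z₁) = 1 − (-0.015)(-1.764) = 0.9735; argument = -0.119 + (-1.764)/0.9735 = -1.9309 → -1.93.
α₁ = Φ(-1.93) = 0.0268; rank = round(400 × 0.0268) = 11; θ*₍11₎ = 9.657.
Upper: z₀ + z₂ = 1.526; 1 − a(z₀+z₂) = 1.0229; argument = 1.3729 → 1.37; α₂ = 0.9147; rank = 366; θ*₍366₎ = 16.391.

(9.657, 16.391)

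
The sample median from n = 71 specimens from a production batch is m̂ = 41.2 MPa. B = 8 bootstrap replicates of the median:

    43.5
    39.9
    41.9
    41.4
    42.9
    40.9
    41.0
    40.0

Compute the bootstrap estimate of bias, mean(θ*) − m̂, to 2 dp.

bias = +0.24

mean(θ*) = (43.5 + 39.9 + 41.9 + 41.4 + 42.9 + 40.9 + 41.0 + 40.0) / 8 = 41.438
bias = 41.438 − 41.2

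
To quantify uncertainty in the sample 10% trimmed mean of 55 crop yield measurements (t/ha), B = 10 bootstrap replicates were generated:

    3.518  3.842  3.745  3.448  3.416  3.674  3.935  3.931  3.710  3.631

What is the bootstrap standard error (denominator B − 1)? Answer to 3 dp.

Bootstrap SE is the standard deviation of the 10 replicate 10% trimmed means.
Mean of replicates: (3.518 + 3.842 + 3.745 + 3.448 + 3.416 + 3.674 + 3.935 + 3.931 + 3.710 + 3.631) / 10 = 36.8500 / 10 = 3.6850
Sum of squared deviations: (−0.1670)² + (+0.1570)² + (+0.0600)² + (−0.2370)² + (−0.2690)² + (−0.0110)² + (+0.2500)² + (+0.2460)² + (+0.0250)² + (−0.0540)² = 0.3113
Variance = 0.3113 / 9 = 0.0346
SE* = √0.0346

SE* = 0.186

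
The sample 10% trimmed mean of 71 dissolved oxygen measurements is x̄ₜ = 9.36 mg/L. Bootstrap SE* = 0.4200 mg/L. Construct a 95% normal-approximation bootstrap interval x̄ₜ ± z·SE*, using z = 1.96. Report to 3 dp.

(8.537, 10.183)

Margin = 1.96 × 0.4200 = 0.8232
Interval: 9.36 ± 0.8232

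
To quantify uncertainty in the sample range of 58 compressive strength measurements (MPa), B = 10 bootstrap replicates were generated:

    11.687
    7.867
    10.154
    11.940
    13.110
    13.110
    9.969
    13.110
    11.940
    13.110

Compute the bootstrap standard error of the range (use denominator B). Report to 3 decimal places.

SE* = 1.675

Bootstrap SE is the standard deviation of the 10 replicate ranges.
Mean of replicates: (11.687 + 7.867 + 10.154 + 11.940 + 13.110 + 13.110 + 9.969 + 13.110 + 11.940 + 13.110) / 10 = 115.9970 / 10 = 11.5997
Sum of squared deviations: (+0.0873)² + (−3.7327)² + (−1.4457)² + (+0.3403)² + (+1.5103)² + (+1.5103)² + (−1.6307)² + (+1.5103)² + (+0.3403)² + (+1.5103)² = 28.0455
Variance = 28.0455 / 10 = 2.8046
SE* = √2.8046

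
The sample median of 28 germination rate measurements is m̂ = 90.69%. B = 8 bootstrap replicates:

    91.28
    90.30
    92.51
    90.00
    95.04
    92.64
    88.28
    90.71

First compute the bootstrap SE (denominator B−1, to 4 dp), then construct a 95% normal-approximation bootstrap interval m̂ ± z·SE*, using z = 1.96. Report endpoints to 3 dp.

Mean of replicates = 91.3450; sum of squared deviations = 29.3900; SE* = √(29.3900/7) = 2.0490
Margin = 1.96 × 2.0490 = 4.0160
Interval: 90.69 ± 4.0160

(86.674, 94.706)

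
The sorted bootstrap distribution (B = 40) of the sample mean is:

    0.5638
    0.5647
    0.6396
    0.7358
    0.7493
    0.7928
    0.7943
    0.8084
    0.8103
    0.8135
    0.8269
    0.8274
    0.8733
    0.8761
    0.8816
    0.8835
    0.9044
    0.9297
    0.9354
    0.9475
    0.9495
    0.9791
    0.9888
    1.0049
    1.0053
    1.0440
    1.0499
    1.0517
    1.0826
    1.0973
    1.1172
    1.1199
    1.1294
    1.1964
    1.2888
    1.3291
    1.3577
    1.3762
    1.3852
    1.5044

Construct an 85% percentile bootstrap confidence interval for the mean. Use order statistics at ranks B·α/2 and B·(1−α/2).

(0.6396, 1.3577)

α = 0.15; lower rank = 40 × 0.075 = 3; upper rank = 40 × 0.925 = 37.
The 3rd smallest replicate is 0.6396; the 37th is 1.3577.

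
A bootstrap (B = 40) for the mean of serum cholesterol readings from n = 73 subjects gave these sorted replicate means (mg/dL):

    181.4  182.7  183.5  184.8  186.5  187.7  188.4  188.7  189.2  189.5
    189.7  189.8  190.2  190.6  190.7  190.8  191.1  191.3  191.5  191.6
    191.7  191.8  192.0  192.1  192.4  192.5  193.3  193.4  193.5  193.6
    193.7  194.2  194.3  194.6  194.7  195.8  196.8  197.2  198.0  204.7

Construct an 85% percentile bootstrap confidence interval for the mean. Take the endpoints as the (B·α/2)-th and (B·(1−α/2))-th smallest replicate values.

α = 0.15; lower rank = 40 × 0.075 = 3; upper rank = 40 × 0.925 = 37.
The 3rd smallest replicate is 183.5; the 37th is 196.8.

(183.5, 196.8)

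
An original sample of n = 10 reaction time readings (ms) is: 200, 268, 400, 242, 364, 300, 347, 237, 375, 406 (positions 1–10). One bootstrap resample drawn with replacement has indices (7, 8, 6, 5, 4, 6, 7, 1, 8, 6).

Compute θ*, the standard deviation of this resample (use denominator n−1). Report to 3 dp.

Resample values: 347, 237, 300, 364, 242, 300, 347, 200, 237, 300.
Mean = 287.4000; sum of squared deviations = 28228.4000
s² = 28228.4000 / 9 = 3136.4889
s = √3136.4889 = 56.004

θ* = 56.004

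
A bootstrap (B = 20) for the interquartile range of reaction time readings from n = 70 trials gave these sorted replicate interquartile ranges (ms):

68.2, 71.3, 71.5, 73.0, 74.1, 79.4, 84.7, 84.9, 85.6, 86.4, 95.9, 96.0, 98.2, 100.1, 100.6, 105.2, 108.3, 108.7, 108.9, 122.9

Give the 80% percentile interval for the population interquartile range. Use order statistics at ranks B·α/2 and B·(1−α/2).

α = 0.20; lower rank = 20 × 0.100 = 2; upper rank = 20 × 0.900 = 18.
The 2nd smallest replicate is 71.3; the 18th is 108.7.

(71.3, 108.7)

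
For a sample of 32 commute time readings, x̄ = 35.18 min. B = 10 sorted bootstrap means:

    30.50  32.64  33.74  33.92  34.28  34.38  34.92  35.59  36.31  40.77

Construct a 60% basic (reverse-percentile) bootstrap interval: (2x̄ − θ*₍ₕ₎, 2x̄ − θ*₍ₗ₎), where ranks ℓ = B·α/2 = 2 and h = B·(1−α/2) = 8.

Percentile endpoints at ranks 2 and 8: θ*₍2₎ = 32.64, θ*₍8₎ = 35.59.
Basic interval reflects these around x̄:
  lower = 2 × 35.18 − 35.59 = 34.77
  upper = 2 × 35.18 − 32.64 = 37.72

(34.77, 37.72)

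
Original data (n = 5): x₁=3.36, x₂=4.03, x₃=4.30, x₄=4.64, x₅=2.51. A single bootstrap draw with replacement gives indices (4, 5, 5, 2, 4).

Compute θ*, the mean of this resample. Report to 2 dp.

θ* = 3.67

Resample values: 4.64, 2.51, 2.51, 4.03, 4.64.
Mean = (4.64 + 2.51 + 2.51 + 4.03 + 4.64) / 5 = 18.330 / 5 = 3.67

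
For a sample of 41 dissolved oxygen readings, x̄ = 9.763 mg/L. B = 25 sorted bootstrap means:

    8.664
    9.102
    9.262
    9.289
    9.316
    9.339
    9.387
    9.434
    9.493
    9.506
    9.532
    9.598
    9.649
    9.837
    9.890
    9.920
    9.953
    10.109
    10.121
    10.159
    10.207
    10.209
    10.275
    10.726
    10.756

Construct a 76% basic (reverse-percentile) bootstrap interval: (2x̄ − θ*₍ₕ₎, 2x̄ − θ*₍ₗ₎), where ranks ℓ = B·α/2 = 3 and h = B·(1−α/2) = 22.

Percentile endpoints at ranks 3 and 22: θ*₍3₎ = 9.262, θ*₍22₎ = 10.209.
Basic interval reflects these around x̄:
  lower = 2 × 9.763 − 10.209 = 9.317
  upper = 2 × 9.763 − 9.262 = 10.264

(9.317, 10.264)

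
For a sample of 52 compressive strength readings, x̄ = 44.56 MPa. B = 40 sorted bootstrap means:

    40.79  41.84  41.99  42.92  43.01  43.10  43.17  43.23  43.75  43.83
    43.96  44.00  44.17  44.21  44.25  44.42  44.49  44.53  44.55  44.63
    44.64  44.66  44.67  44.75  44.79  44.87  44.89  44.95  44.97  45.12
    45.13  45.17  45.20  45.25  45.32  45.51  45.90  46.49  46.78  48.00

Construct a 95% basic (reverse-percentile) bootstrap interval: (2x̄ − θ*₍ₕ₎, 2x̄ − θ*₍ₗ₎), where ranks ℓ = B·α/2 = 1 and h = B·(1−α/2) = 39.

Percentile endpoints at ranks 1 and 39: θ*₍1₎ = 40.79, θ*₍39₎ = 46.78.
Basic interval reflects these around x̄:
  lower = 2 × 44.56 − 46.78 = 42.34
  upper = 2 × 44.56 − 40.79 = 48.33

(42.34, 48.33)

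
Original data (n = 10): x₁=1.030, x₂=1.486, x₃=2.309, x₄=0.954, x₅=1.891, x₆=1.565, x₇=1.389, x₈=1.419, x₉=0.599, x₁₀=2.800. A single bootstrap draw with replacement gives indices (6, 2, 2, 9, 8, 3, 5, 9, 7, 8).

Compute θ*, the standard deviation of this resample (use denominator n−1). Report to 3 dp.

θ* = 0.515

Resample values: 1.565, 1.486, 1.486, 0.599, 1.419, 2.309, 1.891, 0.599, 1.389, 1.419.
Mean = 1.4162; sum of squared deviations = 2.3908
s² = 2.3908 / 9 = 0.2656
s = √0.2656 = 0.515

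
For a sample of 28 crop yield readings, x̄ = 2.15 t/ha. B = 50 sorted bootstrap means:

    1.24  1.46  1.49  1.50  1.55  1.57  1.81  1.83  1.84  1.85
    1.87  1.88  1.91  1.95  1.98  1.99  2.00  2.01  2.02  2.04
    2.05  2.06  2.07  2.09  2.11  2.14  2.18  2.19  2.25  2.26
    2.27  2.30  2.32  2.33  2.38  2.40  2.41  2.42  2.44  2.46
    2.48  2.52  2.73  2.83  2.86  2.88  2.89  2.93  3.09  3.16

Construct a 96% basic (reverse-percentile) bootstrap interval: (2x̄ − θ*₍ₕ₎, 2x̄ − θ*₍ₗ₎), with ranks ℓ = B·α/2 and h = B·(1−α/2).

Percentile endpoints at ranks 1 and 49: θ*₍1₎ = 1.24, θ*₍49₎ = 3.09.
Basic interval reflects these around x̄:
  lower = 2 × 2.15 − 3.09 = 1.21
  upper = 2 × 2.15 − 1.24 = 3.06

(1.21, 3.06)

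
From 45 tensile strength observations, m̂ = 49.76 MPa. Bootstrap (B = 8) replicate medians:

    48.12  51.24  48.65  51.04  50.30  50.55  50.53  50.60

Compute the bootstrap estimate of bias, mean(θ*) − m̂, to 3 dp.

bias = +0.369

mean(θ*) = (48.12 + 51.24 + 48.65 + 51.04 + 50.30 + 50.55 + 50.53 + 50.60) / 8 = 50.1287
bias = 50.1287 − 49.76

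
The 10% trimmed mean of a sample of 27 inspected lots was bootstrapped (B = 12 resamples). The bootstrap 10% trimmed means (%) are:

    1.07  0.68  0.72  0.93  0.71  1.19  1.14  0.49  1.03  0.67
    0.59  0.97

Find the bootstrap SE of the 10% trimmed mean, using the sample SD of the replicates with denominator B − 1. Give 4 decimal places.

Bootstrap SE is the standard deviation of the 12 replicate 10% trimmed means.
Mean of replicates: (1.07 + 0.68 + 0.72 + 0.93 + 0.71 + 1.19 + 1.14 + 0.49 + 1.03 + 0.67 + 0.59 + 0.97) / 12 = 10.19000 / 12 = 0.84917
Sum of squared deviations: (+0.22083)² + (−0.16917)² + (−0.12917)² + (+0.08083)² + (−0.13917)² + (+0.34083)² + (+0.29083)² + (−0.35917)² + (+0.18083)² + (−0.17917)² + (−0.25917)² + (+0.12083)² = 0.59629
Variance = 0.59629 / 11 = 0.05421
SE* = √0.05421

SE* = 0.2328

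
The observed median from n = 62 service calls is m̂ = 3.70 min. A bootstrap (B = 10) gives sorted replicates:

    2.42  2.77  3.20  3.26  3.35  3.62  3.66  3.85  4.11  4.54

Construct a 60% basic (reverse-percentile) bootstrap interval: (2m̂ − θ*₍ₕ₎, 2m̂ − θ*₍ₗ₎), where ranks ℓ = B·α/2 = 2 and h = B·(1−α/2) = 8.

Percentile endpoints at ranks 2 and 8: θ*₍2₎ = 2.77, θ*₍8₎ = 3.85.
Basic interval reflects these around m̂:
  lower = 2 × 3.70 − 3.85 = 3.55
  upper = 2 × 3.70 − 2.77 = 4.63

(3.55, 4.63)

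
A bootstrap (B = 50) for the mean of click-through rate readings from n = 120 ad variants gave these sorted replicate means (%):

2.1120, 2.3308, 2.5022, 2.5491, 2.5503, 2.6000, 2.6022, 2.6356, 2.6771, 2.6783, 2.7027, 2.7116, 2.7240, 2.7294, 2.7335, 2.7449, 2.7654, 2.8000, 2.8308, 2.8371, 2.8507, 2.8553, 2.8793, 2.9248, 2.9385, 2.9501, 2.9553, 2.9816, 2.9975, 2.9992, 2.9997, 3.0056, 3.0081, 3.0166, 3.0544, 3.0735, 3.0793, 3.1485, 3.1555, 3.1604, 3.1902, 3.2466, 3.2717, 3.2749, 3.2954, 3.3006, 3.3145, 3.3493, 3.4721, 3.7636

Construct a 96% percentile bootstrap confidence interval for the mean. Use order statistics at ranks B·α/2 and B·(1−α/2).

α = 0.04; lower rank = 50 × 0.020 = 1; upper rank = 50 × 0.980 = 49.
The 1st smallest replicate is 2.1120; the 49th is 3.4721.

(2.1120, 3.4721)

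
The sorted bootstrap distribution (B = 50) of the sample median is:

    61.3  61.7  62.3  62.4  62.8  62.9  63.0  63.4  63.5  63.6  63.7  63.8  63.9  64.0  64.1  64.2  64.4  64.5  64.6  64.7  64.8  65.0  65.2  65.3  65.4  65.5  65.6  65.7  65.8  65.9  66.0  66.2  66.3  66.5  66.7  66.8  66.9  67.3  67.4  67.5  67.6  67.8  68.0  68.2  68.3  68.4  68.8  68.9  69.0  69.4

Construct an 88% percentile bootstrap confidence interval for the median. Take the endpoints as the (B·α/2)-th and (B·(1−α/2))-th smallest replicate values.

(62.3, 68.8)

α = 0.12; lower rank = 50 × 0.060 = 3; upper rank = 50 × 0.940 = 47.
The 3rd smallest replicate is 62.3; the 47th is 68.8.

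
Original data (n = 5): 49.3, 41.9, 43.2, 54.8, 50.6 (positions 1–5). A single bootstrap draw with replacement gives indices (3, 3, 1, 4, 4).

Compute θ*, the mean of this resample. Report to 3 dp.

θ* = 49.060

Resample values: 43.2, 43.2, 49.3, 54.8, 54.8.
Mean = (43.2 + 43.2 + 49.3 + 54.8 + 54.8) / 5 = 245.30 / 5 = 49.060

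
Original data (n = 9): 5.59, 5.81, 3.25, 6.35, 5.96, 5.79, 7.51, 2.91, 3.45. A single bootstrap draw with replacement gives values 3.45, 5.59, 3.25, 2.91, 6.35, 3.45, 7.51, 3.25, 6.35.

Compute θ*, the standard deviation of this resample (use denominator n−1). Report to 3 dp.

θ* = 1.756

Mean = 4.6789; sum of squared deviations = 24.6633
s² = 24.6633 / 8 = 3.0829
s = √3.0829 = 1.756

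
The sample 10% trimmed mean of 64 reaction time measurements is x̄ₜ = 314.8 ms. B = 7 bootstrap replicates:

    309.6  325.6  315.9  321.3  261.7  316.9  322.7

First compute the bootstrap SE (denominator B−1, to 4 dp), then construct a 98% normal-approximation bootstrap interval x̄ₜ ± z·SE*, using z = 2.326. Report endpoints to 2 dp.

(263.26, 366.34)

Mean of replicates = 310.5286; sum of squared deviations = 2945.8543; SE* = √(2945.8543/6) = 22.1580
Margin = 2.326 × 22.1580 = 51.540
Interval: 314.8 ± 51.540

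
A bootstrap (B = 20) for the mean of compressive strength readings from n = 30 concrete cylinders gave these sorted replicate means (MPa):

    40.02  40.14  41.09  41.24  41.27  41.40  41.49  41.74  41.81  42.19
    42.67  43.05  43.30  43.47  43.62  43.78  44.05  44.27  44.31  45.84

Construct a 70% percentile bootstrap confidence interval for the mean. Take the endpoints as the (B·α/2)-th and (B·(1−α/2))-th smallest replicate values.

(41.09, 44.05)

α = 0.30; lower rank = 20 × 0.150 = 3; upper rank = 20 × 0.850 = 17.
The 3rd smallest replicate is 41.09; the 17th is 44.05.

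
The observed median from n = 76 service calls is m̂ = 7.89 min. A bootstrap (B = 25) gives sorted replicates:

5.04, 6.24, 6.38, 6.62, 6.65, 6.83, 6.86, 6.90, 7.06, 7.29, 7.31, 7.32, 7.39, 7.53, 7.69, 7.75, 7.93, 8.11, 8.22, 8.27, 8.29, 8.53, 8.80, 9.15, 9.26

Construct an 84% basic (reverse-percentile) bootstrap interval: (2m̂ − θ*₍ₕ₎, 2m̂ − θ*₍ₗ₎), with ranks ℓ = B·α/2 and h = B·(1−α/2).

(6.98, 9.54)

Percentile endpoints at ranks 2 and 23: θ*₍2₎ = 6.24, θ*₍23₎ = 8.80.
Basic interval reflects these around m̂:
  lower = 2 × 7.89 − 8.80 = 6.98
  upper = 2 × 7.89 − 6.24 = 9.54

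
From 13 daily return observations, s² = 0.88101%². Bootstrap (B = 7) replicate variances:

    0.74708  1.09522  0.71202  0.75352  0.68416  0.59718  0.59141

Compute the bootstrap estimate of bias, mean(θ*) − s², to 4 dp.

bias = −0.1409

mean(θ*) = (0.74708 + 1.09522 + 0.71202 + 0.75352 + 0.68416 + 0.59718 + 0.59141) / 7 = 0.74008
bias = 0.74008 − 0.88101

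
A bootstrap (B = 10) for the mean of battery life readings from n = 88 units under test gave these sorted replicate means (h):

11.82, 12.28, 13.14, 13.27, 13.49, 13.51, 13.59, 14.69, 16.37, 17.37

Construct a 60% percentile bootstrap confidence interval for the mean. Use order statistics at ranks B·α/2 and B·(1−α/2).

α = 0.40; lower rank = 10 × 0.200 = 2; upper rank = 10 × 0.800 = 8.
The 2nd smallest replicate is 12.28; the 8th is 14.69.

(12.28, 14.69)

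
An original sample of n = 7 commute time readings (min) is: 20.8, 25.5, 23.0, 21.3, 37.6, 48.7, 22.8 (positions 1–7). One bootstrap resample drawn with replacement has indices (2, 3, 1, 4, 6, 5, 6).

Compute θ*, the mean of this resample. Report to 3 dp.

Resample values: 25.5, 23.0, 20.8, 21.3, 48.7, 37.6, 48.7.
Mean = (25.5 + 23.0 + 20.8 + 21.3 + 48.7 + 37.6 + 48.7) / 7 = 225.60 / 7 = 32.229

θ* = 32.229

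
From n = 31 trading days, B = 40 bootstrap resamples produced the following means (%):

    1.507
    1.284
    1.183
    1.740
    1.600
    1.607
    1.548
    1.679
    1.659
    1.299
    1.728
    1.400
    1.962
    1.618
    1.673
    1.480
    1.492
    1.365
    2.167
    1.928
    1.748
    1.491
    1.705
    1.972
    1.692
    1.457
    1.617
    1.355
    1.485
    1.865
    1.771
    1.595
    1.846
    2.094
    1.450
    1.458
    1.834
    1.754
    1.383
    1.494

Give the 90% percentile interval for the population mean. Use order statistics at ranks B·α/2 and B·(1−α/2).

(1.284, 1.972)

Sorted replicates: 1.183, 1.284, 1.299, 1.355, 1.365, 1.383, 1.400, 1.450, 1.457, 1.458, 1.480, 1.485, 1.491, 1.492, 1.494, 1.507, 1.548, 1.595, 1.600, 1.607, 1.617, 1.618, 1.659, 1.673, 1.679, 1.692, 1.705, 1.728, 1.740, 1.748, 1.754, 1.771, 1.834, 1.846, 1.865, 1.928, 1.962, 1.972, 2.094, 2.167
α = 0.10; lower rank = 40 × 0.050 = 2; upper rank = 40 × 0.950 = 38.
The 2nd smallest replicate is 1.284; the 38th is 1.972.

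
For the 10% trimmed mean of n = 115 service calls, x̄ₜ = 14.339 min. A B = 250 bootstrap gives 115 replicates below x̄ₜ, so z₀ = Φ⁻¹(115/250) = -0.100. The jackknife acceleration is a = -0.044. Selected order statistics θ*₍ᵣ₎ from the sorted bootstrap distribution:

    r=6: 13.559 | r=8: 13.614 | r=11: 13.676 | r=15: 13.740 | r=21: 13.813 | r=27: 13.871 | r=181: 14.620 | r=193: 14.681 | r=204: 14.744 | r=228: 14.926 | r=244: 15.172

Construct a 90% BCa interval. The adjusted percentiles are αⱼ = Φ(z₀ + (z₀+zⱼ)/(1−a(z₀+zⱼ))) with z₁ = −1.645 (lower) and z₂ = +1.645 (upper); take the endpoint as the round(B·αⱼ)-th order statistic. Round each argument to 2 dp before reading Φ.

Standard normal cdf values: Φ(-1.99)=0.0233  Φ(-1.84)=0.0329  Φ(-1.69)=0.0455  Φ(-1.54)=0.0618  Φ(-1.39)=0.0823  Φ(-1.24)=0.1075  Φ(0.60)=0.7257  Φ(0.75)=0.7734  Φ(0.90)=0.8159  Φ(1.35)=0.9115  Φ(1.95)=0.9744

(13.559, 14.926)

Lower: z₀ + z₁ = -0.100 + (-1.645) = -1.745; 1 − a(z₀+z₁) = 1 − (-0.044)(-1.745) = 0.9232; argument = -0.100 + (-1.745)/0.9232 = -1.9901 → -1.99.
α₁ = Φ(-1.99) = 0.0233; rank = round(250 × 0.0233) = 6; θ*₍6₎ = 13.559.
Upper: z₀ + z₂ = 1.545; 1 − a(z₀+z₂) = 1.0680; argument = 1.3467 → 1.35; α₂ = 0.9115; rank = 228; θ*₍228₎ = 14.926.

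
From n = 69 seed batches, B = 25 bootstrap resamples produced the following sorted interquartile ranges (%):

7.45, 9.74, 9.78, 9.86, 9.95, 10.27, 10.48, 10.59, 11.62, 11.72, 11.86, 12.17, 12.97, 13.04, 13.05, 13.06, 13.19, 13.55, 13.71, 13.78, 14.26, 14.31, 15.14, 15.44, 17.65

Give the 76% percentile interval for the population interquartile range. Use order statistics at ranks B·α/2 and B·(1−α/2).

(9.78, 14.31)

α = 0.24; lower rank = 25 × 0.120 = 3; upper rank = 25 × 0.880 = 22.
The 3rd smallest replicate is 9.78; the 22nd is 14.31.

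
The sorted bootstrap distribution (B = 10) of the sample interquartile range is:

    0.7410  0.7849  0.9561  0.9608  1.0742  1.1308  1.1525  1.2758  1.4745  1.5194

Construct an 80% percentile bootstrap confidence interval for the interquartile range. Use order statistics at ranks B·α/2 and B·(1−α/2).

α = 0.20; lower rank = 10 × 0.100 = 1; upper rank = 10 × 0.900 = 9.
The 1st smallest replicate is 0.7410; the 9th is 1.4745.

(0.7410, 1.4745)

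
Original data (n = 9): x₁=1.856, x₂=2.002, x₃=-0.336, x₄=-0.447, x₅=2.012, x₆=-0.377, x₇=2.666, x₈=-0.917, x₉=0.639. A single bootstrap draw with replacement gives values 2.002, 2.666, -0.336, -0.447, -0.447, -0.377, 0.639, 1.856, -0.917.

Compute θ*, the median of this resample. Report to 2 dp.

Sorted: -0.917, -0.447, -0.447, -0.377, -0.336, 0.639, 1.856, 2.002, 2.666
Median = middle value = -0.34

θ* = -0.34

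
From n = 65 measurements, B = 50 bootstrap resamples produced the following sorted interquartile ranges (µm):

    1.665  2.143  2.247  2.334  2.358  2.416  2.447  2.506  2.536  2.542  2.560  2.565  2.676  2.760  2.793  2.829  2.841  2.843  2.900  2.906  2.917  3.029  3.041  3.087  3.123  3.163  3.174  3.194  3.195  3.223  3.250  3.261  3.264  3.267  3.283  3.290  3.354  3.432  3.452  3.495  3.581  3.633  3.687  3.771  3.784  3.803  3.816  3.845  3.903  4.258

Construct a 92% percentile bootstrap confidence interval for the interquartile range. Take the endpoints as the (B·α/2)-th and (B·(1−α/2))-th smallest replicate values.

α = 0.08; lower rank = 50 × 0.040 = 2; upper rank = 50 × 0.960 = 48.
The 2nd smallest replicate is 2.143; the 48th is 3.845.

(2.143, 3.845)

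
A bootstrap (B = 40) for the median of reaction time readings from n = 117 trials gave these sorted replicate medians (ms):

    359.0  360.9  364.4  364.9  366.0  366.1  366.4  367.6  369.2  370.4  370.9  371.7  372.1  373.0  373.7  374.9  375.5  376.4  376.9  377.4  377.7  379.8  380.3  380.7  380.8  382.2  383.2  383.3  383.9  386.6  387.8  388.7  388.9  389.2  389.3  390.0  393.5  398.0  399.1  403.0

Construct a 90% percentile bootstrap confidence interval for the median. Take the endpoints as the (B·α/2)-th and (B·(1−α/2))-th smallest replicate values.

α = 0.10; lower rank = 40 × 0.050 = 2; upper rank = 40 × 0.950 = 38.
The 2nd smallest replicate is 360.9; the 38th is 398.0.

(360.9, 398.0)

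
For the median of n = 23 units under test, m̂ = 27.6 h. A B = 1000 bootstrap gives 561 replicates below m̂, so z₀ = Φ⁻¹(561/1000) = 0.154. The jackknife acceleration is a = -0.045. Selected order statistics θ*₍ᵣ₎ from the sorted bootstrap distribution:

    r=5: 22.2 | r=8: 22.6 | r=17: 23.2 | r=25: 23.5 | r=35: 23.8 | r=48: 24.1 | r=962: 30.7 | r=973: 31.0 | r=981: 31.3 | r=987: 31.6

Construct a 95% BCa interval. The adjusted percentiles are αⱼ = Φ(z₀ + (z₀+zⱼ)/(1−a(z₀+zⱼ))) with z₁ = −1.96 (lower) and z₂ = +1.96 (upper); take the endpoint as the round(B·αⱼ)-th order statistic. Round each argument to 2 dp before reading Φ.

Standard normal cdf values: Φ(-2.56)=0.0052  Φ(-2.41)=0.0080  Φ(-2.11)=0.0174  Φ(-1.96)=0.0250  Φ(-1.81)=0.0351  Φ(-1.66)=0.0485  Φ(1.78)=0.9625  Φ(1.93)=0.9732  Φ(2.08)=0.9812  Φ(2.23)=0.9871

(23.8, 31.3)

Lower: z₀ + z₁ = 0.154 + (-1.960) = -1.806; 1 − a(z₀+z₁) = 1 − (-0.045)(-1.806) = 0.9187; argument = 0.154 + (-1.806)/0.9187 = -1.8118 → -1.81.
α₁ = Φ(-1.81) = 0.0351; rank = round(1000 × 0.0351) = 35; θ*₍35₎ = 23.8.
Upper: z₀ + z₂ = 2.114; 1 − a(z₀+z₂) = 1.0951; argument = 2.0844 → 2.08; α₂ = 0.9812; rank = 981; θ*₍981₎ = 31.3.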